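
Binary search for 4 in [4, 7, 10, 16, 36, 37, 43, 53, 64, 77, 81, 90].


Step 1: lo=0, hi=11, mid=5, val=37
Step 2: lo=0, hi=4, mid=2, val=10
Step 3: lo=0, hi=1, mid=0, val=4

Found at index 0


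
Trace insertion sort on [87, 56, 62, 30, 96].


Initial: [87, 56, 62, 30, 96]
Insert 56: [56, 87, 62, 30, 96]
Insert 62: [56, 62, 87, 30, 96]
Insert 30: [30, 56, 62, 87, 96]
Insert 96: [30, 56, 62, 87, 96]

Sorted: [30, 56, 62, 87, 96]


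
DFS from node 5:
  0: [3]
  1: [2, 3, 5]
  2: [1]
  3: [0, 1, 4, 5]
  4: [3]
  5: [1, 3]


Visit 5, push [3, 1]
Visit 1, push [3, 2]
Visit 2, push []
Visit 3, push [4, 0]
Visit 0, push []
Visit 4, push []

DFS order: [5, 1, 2, 3, 0, 4]


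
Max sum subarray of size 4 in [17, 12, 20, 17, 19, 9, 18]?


[0:4]: 66
[1:5]: 68
[2:6]: 65
[3:7]: 63

Max: 68 at [1:5]


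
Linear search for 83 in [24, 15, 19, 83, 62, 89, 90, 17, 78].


i=0: 24!=83
i=1: 15!=83
i=2: 19!=83
i=3: 83==83 found!

Found at 3, 4 comps


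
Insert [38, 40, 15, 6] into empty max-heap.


Insert 38: [38]
Insert 40: [40, 38]
Insert 15: [40, 38, 15]
Insert 6: [40, 38, 15, 6]

Final heap: [40, 38, 15, 6]


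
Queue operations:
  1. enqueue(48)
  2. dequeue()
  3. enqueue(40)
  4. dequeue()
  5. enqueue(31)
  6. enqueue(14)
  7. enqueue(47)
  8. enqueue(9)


enqueue(48) -> [48]
dequeue()->48, []
enqueue(40) -> [40]
dequeue()->40, []
enqueue(31) -> [31]
enqueue(14) -> [31, 14]
enqueue(47) -> [31, 14, 47]
enqueue(9) -> [31, 14, 47, 9]

Final queue: [31, 14, 47, 9]


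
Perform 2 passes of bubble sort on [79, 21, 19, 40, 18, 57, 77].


Initial: [79, 21, 19, 40, 18, 57, 77]
Pass 1: [21, 19, 40, 18, 57, 77, 79] (6 swaps)
Pass 2: [19, 21, 18, 40, 57, 77, 79] (2 swaps)

After 2 passes: [19, 21, 18, 40, 57, 77, 79]


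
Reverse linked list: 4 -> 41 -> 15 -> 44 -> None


Step 1: curr=4, set curr.next=prev(None) | reversed so far: 4
Step 2: curr=41, set curr.next=prev(4) | reversed so far: 41 -> 4
Step 3: curr=15, set curr.next=prev(41) | reversed so far: 15 -> 41 -> 4
Step 4: curr=44, set curr.next=prev(15) | reversed so far: 44 -> 15 -> 41 -> 4

44 -> 15 -> 41 -> 4 -> None


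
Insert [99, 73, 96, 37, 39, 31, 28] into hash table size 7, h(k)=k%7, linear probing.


Insert 99: h=1 -> slot 1
Insert 73: h=3 -> slot 3
Insert 96: h=5 -> slot 5
Insert 37: h=2 -> slot 2
Insert 39: h=4 -> slot 4
Insert 31: h=3, 3 probes -> slot 6
Insert 28: h=0 -> slot 0

Table: [28, 99, 37, 73, 39, 96, 31]


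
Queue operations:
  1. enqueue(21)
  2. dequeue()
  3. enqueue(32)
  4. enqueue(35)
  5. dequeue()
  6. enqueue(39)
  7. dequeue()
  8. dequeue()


enqueue(21) -> [21]
dequeue()->21, []
enqueue(32) -> [32]
enqueue(35) -> [32, 35]
dequeue()->32, [35]
enqueue(39) -> [35, 39]
dequeue()->35, [39]
dequeue()->39, []

Final queue: []


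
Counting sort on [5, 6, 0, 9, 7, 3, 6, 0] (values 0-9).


Input: [5, 6, 0, 9, 7, 3, 6, 0]
Counts: [2, 0, 0, 1, 0, 1, 2, 1, 0, 1]

Sorted: [0, 0, 3, 5, 6, 6, 7, 9]


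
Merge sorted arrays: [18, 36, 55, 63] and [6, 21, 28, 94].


Take 6 from B
Take 18 from A
Take 21 from B
Take 28 from B
Take 36 from A
Take 55 from A
Take 63 from A

Merged: [6, 18, 21, 28, 36, 55, 63, 94]


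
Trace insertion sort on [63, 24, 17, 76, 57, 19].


Initial: [63, 24, 17, 76, 57, 19]
Insert 24: [24, 63, 17, 76, 57, 19]
Insert 17: [17, 24, 63, 76, 57, 19]
Insert 76: [17, 24, 63, 76, 57, 19]
Insert 57: [17, 24, 57, 63, 76, 19]
Insert 19: [17, 19, 24, 57, 63, 76]

Sorted: [17, 19, 24, 57, 63, 76]


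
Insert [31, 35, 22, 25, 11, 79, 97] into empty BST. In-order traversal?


Insert 31: root
Insert 35: R from 31
Insert 22: L from 31
Insert 25: L from 31 -> R from 22
Insert 11: L from 31 -> L from 22
Insert 79: R from 31 -> R from 35
Insert 97: R from 31 -> R from 35 -> R from 79

In-order: [11, 22, 25, 31, 35, 79, 97]


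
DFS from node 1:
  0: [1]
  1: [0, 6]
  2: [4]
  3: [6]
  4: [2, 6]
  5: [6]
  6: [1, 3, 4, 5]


Visit 1, push [6, 0]
Visit 0, push []
Visit 6, push [5, 4, 3]
Visit 3, push []
Visit 4, push [2]
Visit 2, push []
Visit 5, push []

DFS order: [1, 0, 6, 3, 4, 2, 5]


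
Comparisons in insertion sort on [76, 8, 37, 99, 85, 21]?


Algorithm: insertion sort
Input: [76, 8, 37, 99, 85, 21]
Sorted: [8, 21, 37, 76, 85, 99]

11


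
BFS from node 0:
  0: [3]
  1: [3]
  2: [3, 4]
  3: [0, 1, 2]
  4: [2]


Visit 0, enqueue [3]
Visit 3, enqueue [1, 2]
Visit 1, enqueue []
Visit 2, enqueue [4]
Visit 4, enqueue []

BFS order: [0, 3, 1, 2, 4]


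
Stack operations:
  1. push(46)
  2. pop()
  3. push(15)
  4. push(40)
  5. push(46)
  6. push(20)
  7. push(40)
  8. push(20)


push(46) -> [46]
pop()->46, []
push(15) -> [15]
push(40) -> [15, 40]
push(46) -> [15, 40, 46]
push(20) -> [15, 40, 46, 20]
push(40) -> [15, 40, 46, 20, 40]
push(20) -> [15, 40, 46, 20, 40, 20]

Final stack: [15, 40, 46, 20, 40, 20]


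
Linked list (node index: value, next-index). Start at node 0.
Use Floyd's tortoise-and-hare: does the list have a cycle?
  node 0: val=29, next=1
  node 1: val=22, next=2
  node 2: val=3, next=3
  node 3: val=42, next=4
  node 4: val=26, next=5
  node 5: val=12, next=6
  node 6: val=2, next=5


Floyd's tortoise (slow, +1) and hare (fast, +2):
  init: slow=0, fast=0
  step 1: slow=1, fast=2
  step 2: slow=2, fast=4
  step 3: slow=3, fast=6
  step 4: slow=4, fast=6
  step 5: slow=5, fast=6
  step 6: slow=6, fast=6
  slow == fast at node 6: cycle detected

Cycle: yes


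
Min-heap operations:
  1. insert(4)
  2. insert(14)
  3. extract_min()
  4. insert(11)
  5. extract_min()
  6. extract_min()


insert(4) -> [4]
insert(14) -> [4, 14]
extract_min()->4, [14]
insert(11) -> [11, 14]
extract_min()->11, [14]
extract_min()->14, []

Final heap: []


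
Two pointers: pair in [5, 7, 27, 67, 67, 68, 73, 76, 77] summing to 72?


lo=0(5)+hi=8(77)=82
lo=0(5)+hi=7(76)=81
lo=0(5)+hi=6(73)=78
lo=0(5)+hi=5(68)=73
lo=0(5)+hi=4(67)=72

Yes: 5+67=72


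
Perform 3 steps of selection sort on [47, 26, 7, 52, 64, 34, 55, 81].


Initial: [47, 26, 7, 52, 64, 34, 55, 81]
Step 1: min=7 at 2
  Swap: [7, 26, 47, 52, 64, 34, 55, 81]
Step 2: min=26 at 1
  Swap: [7, 26, 47, 52, 64, 34, 55, 81]
Step 3: min=34 at 5
  Swap: [7, 26, 34, 52, 64, 47, 55, 81]

After 3 steps: [7, 26, 34, 52, 64, 47, 55, 81]


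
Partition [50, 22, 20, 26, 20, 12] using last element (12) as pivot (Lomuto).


Pivot: 12
Place pivot at 0: [12, 22, 20, 26, 20, 50]

Partitioned: [12, 22, 20, 26, 20, 50]


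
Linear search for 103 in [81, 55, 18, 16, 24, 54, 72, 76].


i=0: 81!=103
i=1: 55!=103
i=2: 18!=103
i=3: 16!=103
i=4: 24!=103
i=5: 54!=103
i=6: 72!=103
i=7: 76!=103

Not found, 8 comps


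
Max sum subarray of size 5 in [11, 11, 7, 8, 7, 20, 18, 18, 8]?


[0:5]: 44
[1:6]: 53
[2:7]: 60
[3:8]: 71
[4:9]: 71

Max: 71 at [3:8]


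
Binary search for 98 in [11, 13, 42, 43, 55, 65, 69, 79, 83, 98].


Step 1: lo=0, hi=9, mid=4, val=55
Step 2: lo=5, hi=9, mid=7, val=79
Step 3: lo=8, hi=9, mid=8, val=83
Step 4: lo=9, hi=9, mid=9, val=98

Found at index 9


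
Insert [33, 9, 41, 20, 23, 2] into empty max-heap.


Insert 33: [33]
Insert 9: [33, 9]
Insert 41: [41, 9, 33]
Insert 20: [41, 20, 33, 9]
Insert 23: [41, 23, 33, 9, 20]
Insert 2: [41, 23, 33, 9, 20, 2]

Final heap: [41, 23, 33, 9, 20, 2]


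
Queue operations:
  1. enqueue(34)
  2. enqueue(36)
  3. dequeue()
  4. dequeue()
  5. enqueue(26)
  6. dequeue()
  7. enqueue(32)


enqueue(34) -> [34]
enqueue(36) -> [34, 36]
dequeue()->34, [36]
dequeue()->36, []
enqueue(26) -> [26]
dequeue()->26, []
enqueue(32) -> [32]

Final queue: [32]


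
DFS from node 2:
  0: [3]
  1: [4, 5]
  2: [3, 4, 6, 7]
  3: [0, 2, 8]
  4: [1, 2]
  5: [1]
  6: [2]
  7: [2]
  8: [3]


Visit 2, push [7, 6, 4, 3]
Visit 3, push [8, 0]
Visit 0, push []
Visit 8, push []
Visit 4, push [1]
Visit 1, push [5]
Visit 5, push []
Visit 6, push []
Visit 7, push []

DFS order: [2, 3, 0, 8, 4, 1, 5, 6, 7]


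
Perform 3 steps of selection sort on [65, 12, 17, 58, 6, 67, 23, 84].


Initial: [65, 12, 17, 58, 6, 67, 23, 84]
Step 1: min=6 at 4
  Swap: [6, 12, 17, 58, 65, 67, 23, 84]
Step 2: min=12 at 1
  Swap: [6, 12, 17, 58, 65, 67, 23, 84]
Step 3: min=17 at 2
  Swap: [6, 12, 17, 58, 65, 67, 23, 84]

After 3 steps: [6, 12, 17, 58, 65, 67, 23, 84]


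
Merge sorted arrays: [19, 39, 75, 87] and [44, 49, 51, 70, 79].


Take 19 from A
Take 39 from A
Take 44 from B
Take 49 from B
Take 51 from B
Take 70 from B
Take 75 from A
Take 79 from B

Merged: [19, 39, 44, 49, 51, 70, 75, 79, 87]


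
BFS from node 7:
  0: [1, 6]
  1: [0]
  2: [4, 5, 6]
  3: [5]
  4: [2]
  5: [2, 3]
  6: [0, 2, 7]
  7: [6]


Visit 7, enqueue [6]
Visit 6, enqueue [0, 2]
Visit 0, enqueue [1]
Visit 2, enqueue [4, 5]
Visit 1, enqueue []
Visit 4, enqueue []
Visit 5, enqueue [3]
Visit 3, enqueue []

BFS order: [7, 6, 0, 2, 1, 4, 5, 3]


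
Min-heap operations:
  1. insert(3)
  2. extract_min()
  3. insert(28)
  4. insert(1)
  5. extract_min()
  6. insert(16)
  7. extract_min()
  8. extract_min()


insert(3) -> [3]
extract_min()->3, []
insert(28) -> [28]
insert(1) -> [1, 28]
extract_min()->1, [28]
insert(16) -> [16, 28]
extract_min()->16, [28]
extract_min()->28, []

Final heap: []


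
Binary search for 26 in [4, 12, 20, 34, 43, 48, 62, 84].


Step 1: lo=0, hi=7, mid=3, val=34
Step 2: lo=0, hi=2, mid=1, val=12
Step 3: lo=2, hi=2, mid=2, val=20

Not found


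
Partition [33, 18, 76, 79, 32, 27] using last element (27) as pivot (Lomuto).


Pivot: 27
  18 <= 27: swap -> [18, 33, 76, 79, 32, 27]
Place pivot at 1: [18, 27, 76, 79, 32, 33]

Partitioned: [18, 27, 76, 79, 32, 33]


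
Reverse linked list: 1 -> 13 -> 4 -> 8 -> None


Step 1: curr=1, set curr.next=prev(None) | reversed so far: 1
Step 2: curr=13, set curr.next=prev(1) | reversed so far: 13 -> 1
Step 3: curr=4, set curr.next=prev(13) | reversed so far: 4 -> 13 -> 1
Step 4: curr=8, set curr.next=prev(4) | reversed so far: 8 -> 4 -> 13 -> 1

8 -> 4 -> 13 -> 1 -> None


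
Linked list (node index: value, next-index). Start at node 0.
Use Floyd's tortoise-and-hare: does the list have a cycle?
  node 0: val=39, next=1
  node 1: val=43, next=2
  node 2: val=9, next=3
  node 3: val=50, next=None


Floyd's tortoise (slow, +1) and hare (fast, +2):
  init: slow=0, fast=0
  step 1: slow=1, fast=2
  step 2: fast 2->3->None, no cycle

Cycle: no


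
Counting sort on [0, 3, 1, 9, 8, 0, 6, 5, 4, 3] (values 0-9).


Input: [0, 3, 1, 9, 8, 0, 6, 5, 4, 3]
Counts: [2, 1, 0, 2, 1, 1, 1, 0, 1, 1]

Sorted: [0, 0, 1, 3, 3, 4, 5, 6, 8, 9]


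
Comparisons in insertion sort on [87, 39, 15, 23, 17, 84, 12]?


Algorithm: insertion sort
Input: [87, 39, 15, 23, 17, 84, 12]
Sorted: [12, 15, 17, 23, 39, 84, 87]

18


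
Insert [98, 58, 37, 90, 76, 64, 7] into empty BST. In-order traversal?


Insert 98: root
Insert 58: L from 98
Insert 37: L from 98 -> L from 58
Insert 90: L from 98 -> R from 58
Insert 76: L from 98 -> R from 58 -> L from 90
Insert 64: L from 98 -> R from 58 -> L from 90 -> L from 76
Insert 7: L from 98 -> L from 58 -> L from 37

In-order: [7, 37, 58, 64, 76, 90, 98]


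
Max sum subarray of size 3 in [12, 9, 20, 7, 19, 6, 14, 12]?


[0:3]: 41
[1:4]: 36
[2:5]: 46
[3:6]: 32
[4:7]: 39
[5:8]: 32

Max: 46 at [2:5]


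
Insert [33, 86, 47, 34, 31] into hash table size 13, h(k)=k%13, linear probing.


Insert 33: h=7 -> slot 7
Insert 86: h=8 -> slot 8
Insert 47: h=8, 1 probes -> slot 9
Insert 34: h=8, 2 probes -> slot 10
Insert 31: h=5 -> slot 5

Table: [None, None, None, None, None, 31, None, 33, 86, 47, 34, None, None]


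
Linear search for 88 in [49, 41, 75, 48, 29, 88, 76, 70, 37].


i=0: 49!=88
i=1: 41!=88
i=2: 75!=88
i=3: 48!=88
i=4: 29!=88
i=5: 88==88 found!

Found at 5, 6 comps


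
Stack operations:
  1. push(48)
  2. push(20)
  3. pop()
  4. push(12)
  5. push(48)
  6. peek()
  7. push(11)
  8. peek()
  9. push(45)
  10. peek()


push(48) -> [48]
push(20) -> [48, 20]
pop()->20, [48]
push(12) -> [48, 12]
push(48) -> [48, 12, 48]
peek()->48
push(11) -> [48, 12, 48, 11]
peek()->11
push(45) -> [48, 12, 48, 11, 45]
peek()->45

Final stack: [48, 12, 48, 11, 45]


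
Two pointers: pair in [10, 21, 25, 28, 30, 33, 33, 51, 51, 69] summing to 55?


lo=0(10)+hi=9(69)=79
lo=0(10)+hi=8(51)=61
lo=0(10)+hi=7(51)=61
lo=0(10)+hi=6(33)=43
lo=1(21)+hi=6(33)=54
lo=2(25)+hi=6(33)=58
lo=2(25)+hi=5(33)=58
lo=2(25)+hi=4(30)=55

Yes: 25+30=55


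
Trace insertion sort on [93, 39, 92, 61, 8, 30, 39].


Initial: [93, 39, 92, 61, 8, 30, 39]
Insert 39: [39, 93, 92, 61, 8, 30, 39]
Insert 92: [39, 92, 93, 61, 8, 30, 39]
Insert 61: [39, 61, 92, 93, 8, 30, 39]
Insert 8: [8, 39, 61, 92, 93, 30, 39]
Insert 30: [8, 30, 39, 61, 92, 93, 39]
Insert 39: [8, 30, 39, 39, 61, 92, 93]

Sorted: [8, 30, 39, 39, 61, 92, 93]


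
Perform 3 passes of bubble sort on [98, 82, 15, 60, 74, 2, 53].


Initial: [98, 82, 15, 60, 74, 2, 53]
Pass 1: [82, 15, 60, 74, 2, 53, 98] (6 swaps)
Pass 2: [15, 60, 74, 2, 53, 82, 98] (5 swaps)
Pass 3: [15, 60, 2, 53, 74, 82, 98] (2 swaps)

After 3 passes: [15, 60, 2, 53, 74, 82, 98]


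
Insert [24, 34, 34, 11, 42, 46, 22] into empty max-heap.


Insert 24: [24]
Insert 34: [34, 24]
Insert 34: [34, 24, 34]
Insert 11: [34, 24, 34, 11]
Insert 42: [42, 34, 34, 11, 24]
Insert 46: [46, 34, 42, 11, 24, 34]
Insert 22: [46, 34, 42, 11, 24, 34, 22]

Final heap: [46, 34, 42, 11, 24, 34, 22]


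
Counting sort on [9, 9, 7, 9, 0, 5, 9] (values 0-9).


Input: [9, 9, 7, 9, 0, 5, 9]
Counts: [1, 0, 0, 0, 0, 1, 0, 1, 0, 4]

Sorted: [0, 5, 7, 9, 9, 9, 9]


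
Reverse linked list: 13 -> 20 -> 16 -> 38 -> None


Step 1: curr=13, set curr.next=prev(None) | reversed so far: 13
Step 2: curr=20, set curr.next=prev(13) | reversed so far: 20 -> 13
Step 3: curr=16, set curr.next=prev(20) | reversed so far: 16 -> 20 -> 13
Step 4: curr=38, set curr.next=prev(16) | reversed so far: 38 -> 16 -> 20 -> 13

38 -> 16 -> 20 -> 13 -> None


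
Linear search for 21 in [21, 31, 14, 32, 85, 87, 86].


i=0: 21==21 found!

Found at 0, 1 comps


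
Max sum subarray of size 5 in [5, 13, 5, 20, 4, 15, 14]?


[0:5]: 47
[1:6]: 57
[2:7]: 58

Max: 58 at [2:7]


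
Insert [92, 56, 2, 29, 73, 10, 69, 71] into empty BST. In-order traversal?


Insert 92: root
Insert 56: L from 92
Insert 2: L from 92 -> L from 56
Insert 29: L from 92 -> L from 56 -> R from 2
Insert 73: L from 92 -> R from 56
Insert 10: L from 92 -> L from 56 -> R from 2 -> L from 29
Insert 69: L from 92 -> R from 56 -> L from 73
Insert 71: L from 92 -> R from 56 -> L from 73 -> R from 69

In-order: [2, 10, 29, 56, 69, 71, 73, 92]


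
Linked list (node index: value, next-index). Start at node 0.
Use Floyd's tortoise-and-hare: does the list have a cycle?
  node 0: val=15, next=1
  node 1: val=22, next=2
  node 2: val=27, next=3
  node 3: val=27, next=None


Floyd's tortoise (slow, +1) and hare (fast, +2):
  init: slow=0, fast=0
  step 1: slow=1, fast=2
  step 2: fast 2->3->None, no cycle

Cycle: no


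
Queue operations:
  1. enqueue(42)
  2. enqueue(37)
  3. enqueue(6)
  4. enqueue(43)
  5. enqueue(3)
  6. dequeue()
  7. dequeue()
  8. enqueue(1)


enqueue(42) -> [42]
enqueue(37) -> [42, 37]
enqueue(6) -> [42, 37, 6]
enqueue(43) -> [42, 37, 6, 43]
enqueue(3) -> [42, 37, 6, 43, 3]
dequeue()->42, [37, 6, 43, 3]
dequeue()->37, [6, 43, 3]
enqueue(1) -> [6, 43, 3, 1]

Final queue: [6, 43, 3, 1]


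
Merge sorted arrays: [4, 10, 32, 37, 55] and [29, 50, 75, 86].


Take 4 from A
Take 10 from A
Take 29 from B
Take 32 from A
Take 37 from A
Take 50 from B
Take 55 from A

Merged: [4, 10, 29, 32, 37, 50, 55, 75, 86]


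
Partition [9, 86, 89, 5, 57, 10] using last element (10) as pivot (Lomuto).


Pivot: 10
  9 <= 10: advance i (no swap)
  5 <= 10: swap -> [9, 5, 89, 86, 57, 10]
Place pivot at 2: [9, 5, 10, 86, 57, 89]

Partitioned: [9, 5, 10, 86, 57, 89]


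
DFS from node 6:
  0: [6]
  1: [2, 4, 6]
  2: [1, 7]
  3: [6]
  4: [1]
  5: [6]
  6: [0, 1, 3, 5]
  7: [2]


Visit 6, push [5, 3, 1, 0]
Visit 0, push []
Visit 1, push [4, 2]
Visit 2, push [7]
Visit 7, push []
Visit 4, push []
Visit 3, push []
Visit 5, push []

DFS order: [6, 0, 1, 2, 7, 4, 3, 5]


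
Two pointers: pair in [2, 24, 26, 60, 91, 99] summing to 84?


lo=0(2)+hi=5(99)=101
lo=0(2)+hi=4(91)=93
lo=0(2)+hi=3(60)=62
lo=1(24)+hi=3(60)=84

Yes: 24+60=84


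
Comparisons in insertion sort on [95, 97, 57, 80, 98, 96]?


Algorithm: insertion sort
Input: [95, 97, 57, 80, 98, 96]
Sorted: [57, 80, 95, 96, 97, 98]

10


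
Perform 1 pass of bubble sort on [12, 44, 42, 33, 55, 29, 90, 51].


Initial: [12, 44, 42, 33, 55, 29, 90, 51]
Pass 1: [12, 42, 33, 44, 29, 55, 51, 90] (4 swaps)

After 1 pass: [12, 42, 33, 44, 29, 55, 51, 90]


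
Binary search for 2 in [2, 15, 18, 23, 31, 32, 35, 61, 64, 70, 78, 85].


Step 1: lo=0, hi=11, mid=5, val=32
Step 2: lo=0, hi=4, mid=2, val=18
Step 3: lo=0, hi=1, mid=0, val=2

Found at index 0


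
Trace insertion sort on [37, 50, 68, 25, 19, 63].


Initial: [37, 50, 68, 25, 19, 63]
Insert 50: [37, 50, 68, 25, 19, 63]
Insert 68: [37, 50, 68, 25, 19, 63]
Insert 25: [25, 37, 50, 68, 19, 63]
Insert 19: [19, 25, 37, 50, 68, 63]
Insert 63: [19, 25, 37, 50, 63, 68]

Sorted: [19, 25, 37, 50, 63, 68]


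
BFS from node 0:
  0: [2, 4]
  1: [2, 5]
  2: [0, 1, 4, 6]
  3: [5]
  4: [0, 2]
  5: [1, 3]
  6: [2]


Visit 0, enqueue [2, 4]
Visit 2, enqueue [1, 6]
Visit 4, enqueue []
Visit 1, enqueue [5]
Visit 6, enqueue []
Visit 5, enqueue [3]
Visit 3, enqueue []

BFS order: [0, 2, 4, 1, 6, 5, 3]


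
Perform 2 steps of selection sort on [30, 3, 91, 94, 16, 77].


Initial: [30, 3, 91, 94, 16, 77]
Step 1: min=3 at 1
  Swap: [3, 30, 91, 94, 16, 77]
Step 2: min=16 at 4
  Swap: [3, 16, 91, 94, 30, 77]

After 2 steps: [3, 16, 91, 94, 30, 77]


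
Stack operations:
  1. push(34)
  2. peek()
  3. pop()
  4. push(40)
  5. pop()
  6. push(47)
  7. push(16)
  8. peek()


push(34) -> [34]
peek()->34
pop()->34, []
push(40) -> [40]
pop()->40, []
push(47) -> [47]
push(16) -> [47, 16]
peek()->16

Final stack: [47, 16]


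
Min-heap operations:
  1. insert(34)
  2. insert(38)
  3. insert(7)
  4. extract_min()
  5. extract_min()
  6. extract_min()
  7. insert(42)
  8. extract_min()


insert(34) -> [34]
insert(38) -> [34, 38]
insert(7) -> [7, 38, 34]
extract_min()->7, [34, 38]
extract_min()->34, [38]
extract_min()->38, []
insert(42) -> [42]
extract_min()->42, []

Final heap: []


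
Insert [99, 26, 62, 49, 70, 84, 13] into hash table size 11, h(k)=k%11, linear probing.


Insert 99: h=0 -> slot 0
Insert 26: h=4 -> slot 4
Insert 62: h=7 -> slot 7
Insert 49: h=5 -> slot 5
Insert 70: h=4, 2 probes -> slot 6
Insert 84: h=7, 1 probes -> slot 8
Insert 13: h=2 -> slot 2

Table: [99, None, 13, None, 26, 49, 70, 62, 84, None, None]


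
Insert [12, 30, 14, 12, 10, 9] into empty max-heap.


Insert 12: [12]
Insert 30: [30, 12]
Insert 14: [30, 12, 14]
Insert 12: [30, 12, 14, 12]
Insert 10: [30, 12, 14, 12, 10]
Insert 9: [30, 12, 14, 12, 10, 9]

Final heap: [30, 12, 14, 12, 10, 9]


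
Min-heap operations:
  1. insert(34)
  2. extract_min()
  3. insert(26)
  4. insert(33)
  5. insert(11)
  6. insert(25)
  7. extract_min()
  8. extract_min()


insert(34) -> [34]
extract_min()->34, []
insert(26) -> [26]
insert(33) -> [26, 33]
insert(11) -> [11, 33, 26]
insert(25) -> [11, 25, 26, 33]
extract_min()->11, [25, 33, 26]
extract_min()->25, [26, 33]

Final heap: [26, 33]


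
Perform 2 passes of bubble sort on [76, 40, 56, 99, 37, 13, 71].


Initial: [76, 40, 56, 99, 37, 13, 71]
Pass 1: [40, 56, 76, 37, 13, 71, 99] (5 swaps)
Pass 2: [40, 56, 37, 13, 71, 76, 99] (3 swaps)

After 2 passes: [40, 56, 37, 13, 71, 76, 99]


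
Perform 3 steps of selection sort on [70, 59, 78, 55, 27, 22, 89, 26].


Initial: [70, 59, 78, 55, 27, 22, 89, 26]
Step 1: min=22 at 5
  Swap: [22, 59, 78, 55, 27, 70, 89, 26]
Step 2: min=26 at 7
  Swap: [22, 26, 78, 55, 27, 70, 89, 59]
Step 3: min=27 at 4
  Swap: [22, 26, 27, 55, 78, 70, 89, 59]

After 3 steps: [22, 26, 27, 55, 78, 70, 89, 59]


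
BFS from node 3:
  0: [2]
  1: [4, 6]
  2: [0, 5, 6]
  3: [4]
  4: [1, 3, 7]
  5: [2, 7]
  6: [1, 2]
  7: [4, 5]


Visit 3, enqueue [4]
Visit 4, enqueue [1, 7]
Visit 1, enqueue [6]
Visit 7, enqueue [5]
Visit 6, enqueue [2]
Visit 5, enqueue []
Visit 2, enqueue [0]
Visit 0, enqueue []

BFS order: [3, 4, 1, 7, 6, 5, 2, 0]


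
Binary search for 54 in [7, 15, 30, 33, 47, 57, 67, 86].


Step 1: lo=0, hi=7, mid=3, val=33
Step 2: lo=4, hi=7, mid=5, val=57
Step 3: lo=4, hi=4, mid=4, val=47

Not found


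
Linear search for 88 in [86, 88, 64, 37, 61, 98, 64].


i=0: 86!=88
i=1: 88==88 found!

Found at 1, 2 comps


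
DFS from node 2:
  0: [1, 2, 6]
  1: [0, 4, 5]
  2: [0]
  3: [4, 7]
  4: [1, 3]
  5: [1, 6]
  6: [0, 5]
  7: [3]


Visit 2, push [0]
Visit 0, push [6, 1]
Visit 1, push [5, 4]
Visit 4, push [3]
Visit 3, push [7]
Visit 7, push []
Visit 5, push [6]
Visit 6, push []

DFS order: [2, 0, 1, 4, 3, 7, 5, 6]


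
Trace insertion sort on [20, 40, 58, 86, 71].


Initial: [20, 40, 58, 86, 71]
Insert 40: [20, 40, 58, 86, 71]
Insert 58: [20, 40, 58, 86, 71]
Insert 86: [20, 40, 58, 86, 71]
Insert 71: [20, 40, 58, 71, 86]

Sorted: [20, 40, 58, 71, 86]


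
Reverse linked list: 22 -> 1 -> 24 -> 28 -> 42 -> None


Step 1: curr=22, set curr.next=prev(None) | reversed so far: 22
Step 2: curr=1, set curr.next=prev(22) | reversed so far: 1 -> 22
Step 3: curr=24, set curr.next=prev(1) | reversed so far: 24 -> 1 -> 22
Step 4: curr=28, set curr.next=prev(24) | reversed so far: 28 -> 24 -> 1 -> 22
Step 5: curr=42, set curr.next=prev(28) | reversed so far: 42 -> 28 -> 24 -> 1 -> 22

42 -> 28 -> 24 -> 1 -> 22 -> None


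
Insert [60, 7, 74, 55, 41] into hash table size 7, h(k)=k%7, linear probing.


Insert 60: h=4 -> slot 4
Insert 7: h=0 -> slot 0
Insert 74: h=4, 1 probes -> slot 5
Insert 55: h=6 -> slot 6
Insert 41: h=6, 2 probes -> slot 1

Table: [7, 41, None, None, 60, 74, 55]


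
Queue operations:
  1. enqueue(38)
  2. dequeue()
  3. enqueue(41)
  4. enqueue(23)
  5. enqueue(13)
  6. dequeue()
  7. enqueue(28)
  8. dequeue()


enqueue(38) -> [38]
dequeue()->38, []
enqueue(41) -> [41]
enqueue(23) -> [41, 23]
enqueue(13) -> [41, 23, 13]
dequeue()->41, [23, 13]
enqueue(28) -> [23, 13, 28]
dequeue()->23, [13, 28]

Final queue: [13, 28]


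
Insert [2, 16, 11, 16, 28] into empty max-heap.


Insert 2: [2]
Insert 16: [16, 2]
Insert 11: [16, 2, 11]
Insert 16: [16, 16, 11, 2]
Insert 28: [28, 16, 11, 2, 16]

Final heap: [28, 16, 11, 2, 16]


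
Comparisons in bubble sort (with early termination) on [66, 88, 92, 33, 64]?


Algorithm: bubble sort (with early termination)
Input: [66, 88, 92, 33, 64]
Sorted: [33, 64, 66, 88, 92]

10


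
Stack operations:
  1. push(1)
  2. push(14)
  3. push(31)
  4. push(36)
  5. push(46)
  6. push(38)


push(1) -> [1]
push(14) -> [1, 14]
push(31) -> [1, 14, 31]
push(36) -> [1, 14, 31, 36]
push(46) -> [1, 14, 31, 36, 46]
push(38) -> [1, 14, 31, 36, 46, 38]

Final stack: [1, 14, 31, 36, 46, 38]


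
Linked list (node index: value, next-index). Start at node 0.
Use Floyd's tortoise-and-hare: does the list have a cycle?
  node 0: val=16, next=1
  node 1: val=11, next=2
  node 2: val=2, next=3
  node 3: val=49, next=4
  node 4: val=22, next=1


Floyd's tortoise (slow, +1) and hare (fast, +2):
  init: slow=0, fast=0
  step 1: slow=1, fast=2
  step 2: slow=2, fast=4
  step 3: slow=3, fast=2
  step 4: slow=4, fast=4
  slow == fast at node 4: cycle detected

Cycle: yes


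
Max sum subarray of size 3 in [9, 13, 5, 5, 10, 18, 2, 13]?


[0:3]: 27
[1:4]: 23
[2:5]: 20
[3:6]: 33
[4:7]: 30
[5:8]: 33

Max: 33 at [3:6]


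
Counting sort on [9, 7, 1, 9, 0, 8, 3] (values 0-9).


Input: [9, 7, 1, 9, 0, 8, 3]
Counts: [1, 1, 0, 1, 0, 0, 0, 1, 1, 2]

Sorted: [0, 1, 3, 7, 8, 9, 9]


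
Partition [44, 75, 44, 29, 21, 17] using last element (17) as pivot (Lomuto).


Pivot: 17
Place pivot at 0: [17, 75, 44, 29, 21, 44]

Partitioned: [17, 75, 44, 29, 21, 44]


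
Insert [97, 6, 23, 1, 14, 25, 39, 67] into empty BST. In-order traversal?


Insert 97: root
Insert 6: L from 97
Insert 23: L from 97 -> R from 6
Insert 1: L from 97 -> L from 6
Insert 14: L from 97 -> R from 6 -> L from 23
Insert 25: L from 97 -> R from 6 -> R from 23
Insert 39: L from 97 -> R from 6 -> R from 23 -> R from 25
Insert 67: L from 97 -> R from 6 -> R from 23 -> R from 25 -> R from 39

In-order: [1, 6, 14, 23, 25, 39, 67, 97]


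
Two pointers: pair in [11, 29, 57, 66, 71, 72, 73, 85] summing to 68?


lo=0(11)+hi=7(85)=96
lo=0(11)+hi=6(73)=84
lo=0(11)+hi=5(72)=83
lo=0(11)+hi=4(71)=82
lo=0(11)+hi=3(66)=77
lo=0(11)+hi=2(57)=68

Yes: 11+57=68


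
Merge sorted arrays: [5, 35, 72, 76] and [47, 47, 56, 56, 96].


Take 5 from A
Take 35 from A
Take 47 from B
Take 47 from B
Take 56 from B
Take 56 from B
Take 72 from A
Take 76 from A

Merged: [5, 35, 47, 47, 56, 56, 72, 76, 96]


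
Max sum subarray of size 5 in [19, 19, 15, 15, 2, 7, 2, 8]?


[0:5]: 70
[1:6]: 58
[2:7]: 41
[3:8]: 34

Max: 70 at [0:5]


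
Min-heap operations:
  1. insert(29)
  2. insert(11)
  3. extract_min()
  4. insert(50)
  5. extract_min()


insert(29) -> [29]
insert(11) -> [11, 29]
extract_min()->11, [29]
insert(50) -> [29, 50]
extract_min()->29, [50]

Final heap: [50]


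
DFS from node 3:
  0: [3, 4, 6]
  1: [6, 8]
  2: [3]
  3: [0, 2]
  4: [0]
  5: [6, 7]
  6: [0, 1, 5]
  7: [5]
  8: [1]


Visit 3, push [2, 0]
Visit 0, push [6, 4]
Visit 4, push []
Visit 6, push [5, 1]
Visit 1, push [8]
Visit 8, push []
Visit 5, push [7]
Visit 7, push []
Visit 2, push []

DFS order: [3, 0, 4, 6, 1, 8, 5, 7, 2]


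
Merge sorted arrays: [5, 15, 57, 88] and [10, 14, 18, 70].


Take 5 from A
Take 10 from B
Take 14 from B
Take 15 from A
Take 18 from B
Take 57 from A
Take 70 from B

Merged: [5, 10, 14, 15, 18, 57, 70, 88]


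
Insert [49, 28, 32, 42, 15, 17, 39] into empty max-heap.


Insert 49: [49]
Insert 28: [49, 28]
Insert 32: [49, 28, 32]
Insert 42: [49, 42, 32, 28]
Insert 15: [49, 42, 32, 28, 15]
Insert 17: [49, 42, 32, 28, 15, 17]
Insert 39: [49, 42, 39, 28, 15, 17, 32]

Final heap: [49, 42, 39, 28, 15, 17, 32]


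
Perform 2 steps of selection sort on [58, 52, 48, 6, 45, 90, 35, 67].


Initial: [58, 52, 48, 6, 45, 90, 35, 67]
Step 1: min=6 at 3
  Swap: [6, 52, 48, 58, 45, 90, 35, 67]
Step 2: min=35 at 6
  Swap: [6, 35, 48, 58, 45, 90, 52, 67]

After 2 steps: [6, 35, 48, 58, 45, 90, 52, 67]


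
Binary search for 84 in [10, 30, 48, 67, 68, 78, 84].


Step 1: lo=0, hi=6, mid=3, val=67
Step 2: lo=4, hi=6, mid=5, val=78
Step 3: lo=6, hi=6, mid=6, val=84

Found at index 6


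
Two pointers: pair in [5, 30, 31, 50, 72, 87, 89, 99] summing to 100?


lo=0(5)+hi=7(99)=104
lo=0(5)+hi=6(89)=94
lo=1(30)+hi=6(89)=119
lo=1(30)+hi=5(87)=117
lo=1(30)+hi=4(72)=102
lo=1(30)+hi=3(50)=80
lo=2(31)+hi=3(50)=81

No pair found


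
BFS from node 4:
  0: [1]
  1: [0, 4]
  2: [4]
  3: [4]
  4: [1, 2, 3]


Visit 4, enqueue [1, 2, 3]
Visit 1, enqueue [0]
Visit 2, enqueue []
Visit 3, enqueue []
Visit 0, enqueue []

BFS order: [4, 1, 2, 3, 0]


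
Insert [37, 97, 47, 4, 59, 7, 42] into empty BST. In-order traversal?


Insert 37: root
Insert 97: R from 37
Insert 47: R from 37 -> L from 97
Insert 4: L from 37
Insert 59: R from 37 -> L from 97 -> R from 47
Insert 7: L from 37 -> R from 4
Insert 42: R from 37 -> L from 97 -> L from 47

In-order: [4, 7, 37, 42, 47, 59, 97]


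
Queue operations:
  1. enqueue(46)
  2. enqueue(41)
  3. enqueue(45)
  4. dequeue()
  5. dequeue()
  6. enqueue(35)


enqueue(46) -> [46]
enqueue(41) -> [46, 41]
enqueue(45) -> [46, 41, 45]
dequeue()->46, [41, 45]
dequeue()->41, [45]
enqueue(35) -> [45, 35]

Final queue: [45, 35]


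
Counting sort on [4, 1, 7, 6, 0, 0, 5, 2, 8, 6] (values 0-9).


Input: [4, 1, 7, 6, 0, 0, 5, 2, 8, 6]
Counts: [2, 1, 1, 0, 1, 1, 2, 1, 1, 0]

Sorted: [0, 0, 1, 2, 4, 5, 6, 6, 7, 8]


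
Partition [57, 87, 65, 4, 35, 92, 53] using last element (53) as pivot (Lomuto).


Pivot: 53
  4 <= 53: swap -> [4, 87, 65, 57, 35, 92, 53]
  35 <= 53: swap -> [4, 35, 65, 57, 87, 92, 53]
Place pivot at 2: [4, 35, 53, 57, 87, 92, 65]

Partitioned: [4, 35, 53, 57, 87, 92, 65]


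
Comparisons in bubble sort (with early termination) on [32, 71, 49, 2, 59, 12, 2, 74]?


Algorithm: bubble sort (with early termination)
Input: [32, 71, 49, 2, 59, 12, 2, 74]
Sorted: [2, 2, 12, 32, 49, 59, 71, 74]

27


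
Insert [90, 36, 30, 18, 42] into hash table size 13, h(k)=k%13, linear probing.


Insert 90: h=12 -> slot 12
Insert 36: h=10 -> slot 10
Insert 30: h=4 -> slot 4
Insert 18: h=5 -> slot 5
Insert 42: h=3 -> slot 3

Table: [None, None, None, 42, 30, 18, None, None, None, None, 36, None, 90]


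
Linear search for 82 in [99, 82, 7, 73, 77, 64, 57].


i=0: 99!=82
i=1: 82==82 found!

Found at 1, 2 comps


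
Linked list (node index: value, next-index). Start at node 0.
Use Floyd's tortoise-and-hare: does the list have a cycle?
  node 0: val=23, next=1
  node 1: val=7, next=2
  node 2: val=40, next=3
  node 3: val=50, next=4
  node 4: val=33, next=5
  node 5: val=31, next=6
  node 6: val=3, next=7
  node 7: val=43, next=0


Floyd's tortoise (slow, +1) and hare (fast, +2):
  init: slow=0, fast=0
  step 1: slow=1, fast=2
  step 2: slow=2, fast=4
  step 3: slow=3, fast=6
  step 4: slow=4, fast=0
  step 5: slow=5, fast=2
  step 6: slow=6, fast=4
  step 7: slow=7, fast=6
  step 8: slow=0, fast=0
  slow == fast at node 0: cycle detected

Cycle: yes


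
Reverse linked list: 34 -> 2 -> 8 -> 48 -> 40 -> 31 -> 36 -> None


Step 1: curr=34, set curr.next=prev(None) | reversed so far: 34
Step 2: curr=2, set curr.next=prev(34) | reversed so far: 2 -> 34
Step 3: curr=8, set curr.next=prev(2) | reversed so far: 8 -> 2 -> 34
Step 4: curr=48, set curr.next=prev(8) | reversed so far: 48 -> 8 -> 2 -> 34
Step 5: curr=40, set curr.next=prev(48) | reversed so far: 40 -> 48 -> 8 -> 2 -> 34
Step 6: curr=31, set curr.next=prev(40) | reversed so far: 31 -> 40 -> 48 -> 8 -> 2 -> 34
Step 7: curr=36, set curr.next=prev(31) | reversed so far: 36 -> 31 -> 40 -> 48 -> 8 -> 2 -> 34

36 -> 31 -> 40 -> 48 -> 8 -> 2 -> 34 -> None


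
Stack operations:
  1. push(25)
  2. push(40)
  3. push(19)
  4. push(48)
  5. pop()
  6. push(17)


push(25) -> [25]
push(40) -> [25, 40]
push(19) -> [25, 40, 19]
push(48) -> [25, 40, 19, 48]
pop()->48, [25, 40, 19]
push(17) -> [25, 40, 19, 17]

Final stack: [25, 40, 19, 17]


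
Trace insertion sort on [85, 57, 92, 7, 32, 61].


Initial: [85, 57, 92, 7, 32, 61]
Insert 57: [57, 85, 92, 7, 32, 61]
Insert 92: [57, 85, 92, 7, 32, 61]
Insert 7: [7, 57, 85, 92, 32, 61]
Insert 32: [7, 32, 57, 85, 92, 61]
Insert 61: [7, 32, 57, 61, 85, 92]

Sorted: [7, 32, 57, 61, 85, 92]


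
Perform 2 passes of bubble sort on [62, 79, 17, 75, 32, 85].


Initial: [62, 79, 17, 75, 32, 85]
Pass 1: [62, 17, 75, 32, 79, 85] (3 swaps)
Pass 2: [17, 62, 32, 75, 79, 85] (2 swaps)

After 2 passes: [17, 62, 32, 75, 79, 85]


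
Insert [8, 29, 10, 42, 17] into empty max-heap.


Insert 8: [8]
Insert 29: [29, 8]
Insert 10: [29, 8, 10]
Insert 42: [42, 29, 10, 8]
Insert 17: [42, 29, 10, 8, 17]

Final heap: [42, 29, 10, 8, 17]


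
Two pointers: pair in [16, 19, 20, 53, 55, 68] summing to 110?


lo=0(16)+hi=5(68)=84
lo=1(19)+hi=5(68)=87
lo=2(20)+hi=5(68)=88
lo=3(53)+hi=5(68)=121
lo=3(53)+hi=4(55)=108

No pair found


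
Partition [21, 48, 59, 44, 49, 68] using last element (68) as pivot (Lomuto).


Pivot: 68
  21 <= 68: advance i (no swap)
  48 <= 68: advance i (no swap)
  59 <= 68: advance i (no swap)
  44 <= 68: advance i (no swap)
  49 <= 68: advance i (no swap)
Place pivot at 5: [21, 48, 59, 44, 49, 68]

Partitioned: [21, 48, 59, 44, 49, 68]


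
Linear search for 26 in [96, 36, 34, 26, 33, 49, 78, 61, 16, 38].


i=0: 96!=26
i=1: 36!=26
i=2: 34!=26
i=3: 26==26 found!

Found at 3, 4 comps


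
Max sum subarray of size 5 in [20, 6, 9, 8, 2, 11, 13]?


[0:5]: 45
[1:6]: 36
[2:7]: 43

Max: 45 at [0:5]


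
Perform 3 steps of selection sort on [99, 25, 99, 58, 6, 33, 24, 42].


Initial: [99, 25, 99, 58, 6, 33, 24, 42]
Step 1: min=6 at 4
  Swap: [6, 25, 99, 58, 99, 33, 24, 42]
Step 2: min=24 at 6
  Swap: [6, 24, 99, 58, 99, 33, 25, 42]
Step 3: min=25 at 6
  Swap: [6, 24, 25, 58, 99, 33, 99, 42]

After 3 steps: [6, 24, 25, 58, 99, 33, 99, 42]


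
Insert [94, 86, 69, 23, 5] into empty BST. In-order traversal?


Insert 94: root
Insert 86: L from 94
Insert 69: L from 94 -> L from 86
Insert 23: L from 94 -> L from 86 -> L from 69
Insert 5: L from 94 -> L from 86 -> L from 69 -> L from 23

In-order: [5, 23, 69, 86, 94]


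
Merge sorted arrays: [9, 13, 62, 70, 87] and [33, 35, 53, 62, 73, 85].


Take 9 from A
Take 13 from A
Take 33 from B
Take 35 from B
Take 53 from B
Take 62 from A
Take 62 from B
Take 70 from A
Take 73 from B
Take 85 from B

Merged: [9, 13, 33, 35, 53, 62, 62, 70, 73, 85, 87]


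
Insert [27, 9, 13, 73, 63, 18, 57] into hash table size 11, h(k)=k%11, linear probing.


Insert 27: h=5 -> slot 5
Insert 9: h=9 -> slot 9
Insert 13: h=2 -> slot 2
Insert 73: h=7 -> slot 7
Insert 63: h=8 -> slot 8
Insert 18: h=7, 3 probes -> slot 10
Insert 57: h=2, 1 probes -> slot 3

Table: [None, None, 13, 57, None, 27, None, 73, 63, 9, 18]


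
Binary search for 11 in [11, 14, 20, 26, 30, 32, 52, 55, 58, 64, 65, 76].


Step 1: lo=0, hi=11, mid=5, val=32
Step 2: lo=0, hi=4, mid=2, val=20
Step 3: lo=0, hi=1, mid=0, val=11

Found at index 0


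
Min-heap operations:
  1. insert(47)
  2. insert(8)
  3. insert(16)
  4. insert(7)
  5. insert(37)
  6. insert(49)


insert(47) -> [47]
insert(8) -> [8, 47]
insert(16) -> [8, 47, 16]
insert(7) -> [7, 8, 16, 47]
insert(37) -> [7, 8, 16, 47, 37]
insert(49) -> [7, 8, 16, 47, 37, 49]

Final heap: [7, 8, 16, 47, 37, 49]


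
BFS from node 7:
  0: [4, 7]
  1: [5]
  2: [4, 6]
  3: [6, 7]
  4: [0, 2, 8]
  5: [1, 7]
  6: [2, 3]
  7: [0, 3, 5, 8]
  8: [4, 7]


Visit 7, enqueue [0, 3, 5, 8]
Visit 0, enqueue [4]
Visit 3, enqueue [6]
Visit 5, enqueue [1]
Visit 8, enqueue []
Visit 4, enqueue [2]
Visit 6, enqueue []
Visit 1, enqueue []
Visit 2, enqueue []

BFS order: [7, 0, 3, 5, 8, 4, 6, 1, 2]


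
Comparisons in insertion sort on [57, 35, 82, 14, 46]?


Algorithm: insertion sort
Input: [57, 35, 82, 14, 46]
Sorted: [14, 35, 46, 57, 82]

8


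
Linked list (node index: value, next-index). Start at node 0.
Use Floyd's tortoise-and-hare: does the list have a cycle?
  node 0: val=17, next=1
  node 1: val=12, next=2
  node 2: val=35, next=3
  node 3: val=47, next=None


Floyd's tortoise (slow, +1) and hare (fast, +2):
  init: slow=0, fast=0
  step 1: slow=1, fast=2
  step 2: fast 2->3->None, no cycle

Cycle: no


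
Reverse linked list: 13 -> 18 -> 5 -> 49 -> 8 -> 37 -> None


Step 1: curr=13, set curr.next=prev(None) | reversed so far: 13
Step 2: curr=18, set curr.next=prev(13) | reversed so far: 18 -> 13
Step 3: curr=5, set curr.next=prev(18) | reversed so far: 5 -> 18 -> 13
Step 4: curr=49, set curr.next=prev(5) | reversed so far: 49 -> 5 -> 18 -> 13
Step 5: curr=8, set curr.next=prev(49) | reversed so far: 8 -> 49 -> 5 -> 18 -> 13
Step 6: curr=37, set curr.next=prev(8) | reversed so far: 37 -> 8 -> 49 -> 5 -> 18 -> 13

37 -> 8 -> 49 -> 5 -> 18 -> 13 -> None


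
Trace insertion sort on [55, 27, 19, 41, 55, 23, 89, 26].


Initial: [55, 27, 19, 41, 55, 23, 89, 26]
Insert 27: [27, 55, 19, 41, 55, 23, 89, 26]
Insert 19: [19, 27, 55, 41, 55, 23, 89, 26]
Insert 41: [19, 27, 41, 55, 55, 23, 89, 26]
Insert 55: [19, 27, 41, 55, 55, 23, 89, 26]
Insert 23: [19, 23, 27, 41, 55, 55, 89, 26]
Insert 89: [19, 23, 27, 41, 55, 55, 89, 26]
Insert 26: [19, 23, 26, 27, 41, 55, 55, 89]

Sorted: [19, 23, 26, 27, 41, 55, 55, 89]


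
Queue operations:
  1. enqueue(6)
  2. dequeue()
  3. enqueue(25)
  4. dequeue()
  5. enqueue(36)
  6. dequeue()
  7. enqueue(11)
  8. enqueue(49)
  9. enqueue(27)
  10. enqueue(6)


enqueue(6) -> [6]
dequeue()->6, []
enqueue(25) -> [25]
dequeue()->25, []
enqueue(36) -> [36]
dequeue()->36, []
enqueue(11) -> [11]
enqueue(49) -> [11, 49]
enqueue(27) -> [11, 49, 27]
enqueue(6) -> [11, 49, 27, 6]

Final queue: [11, 49, 27, 6]


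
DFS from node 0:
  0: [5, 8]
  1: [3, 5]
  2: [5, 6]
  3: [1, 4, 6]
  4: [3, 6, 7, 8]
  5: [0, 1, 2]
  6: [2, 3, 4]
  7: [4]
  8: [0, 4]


Visit 0, push [8, 5]
Visit 5, push [2, 1]
Visit 1, push [3]
Visit 3, push [6, 4]
Visit 4, push [8, 7, 6]
Visit 6, push [2]
Visit 2, push []
Visit 7, push []
Visit 8, push []

DFS order: [0, 5, 1, 3, 4, 6, 2, 7, 8]


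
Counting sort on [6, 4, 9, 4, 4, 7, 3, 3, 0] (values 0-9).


Input: [6, 4, 9, 4, 4, 7, 3, 3, 0]
Counts: [1, 0, 0, 2, 3, 0, 1, 1, 0, 1]

Sorted: [0, 3, 3, 4, 4, 4, 6, 7, 9]


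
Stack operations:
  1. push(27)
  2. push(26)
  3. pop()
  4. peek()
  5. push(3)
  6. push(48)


push(27) -> [27]
push(26) -> [27, 26]
pop()->26, [27]
peek()->27
push(3) -> [27, 3]
push(48) -> [27, 3, 48]

Final stack: [27, 3, 48]


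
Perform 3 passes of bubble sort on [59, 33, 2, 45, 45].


Initial: [59, 33, 2, 45, 45]
Pass 1: [33, 2, 45, 45, 59] (4 swaps)
Pass 2: [2, 33, 45, 45, 59] (1 swaps)
Pass 3: [2, 33, 45, 45, 59] (0 swaps)

After 3 passes: [2, 33, 45, 45, 59]


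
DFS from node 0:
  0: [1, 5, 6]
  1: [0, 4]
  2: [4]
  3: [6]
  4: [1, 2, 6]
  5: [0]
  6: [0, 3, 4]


Visit 0, push [6, 5, 1]
Visit 1, push [4]
Visit 4, push [6, 2]
Visit 2, push []
Visit 6, push [3]
Visit 3, push []
Visit 5, push []

DFS order: [0, 1, 4, 2, 6, 3, 5]


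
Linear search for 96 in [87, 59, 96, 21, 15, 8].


i=0: 87!=96
i=1: 59!=96
i=2: 96==96 found!

Found at 2, 3 comps


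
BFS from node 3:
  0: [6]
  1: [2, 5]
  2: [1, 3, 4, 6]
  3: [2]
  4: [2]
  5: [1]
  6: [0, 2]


Visit 3, enqueue [2]
Visit 2, enqueue [1, 4, 6]
Visit 1, enqueue [5]
Visit 4, enqueue []
Visit 6, enqueue [0]
Visit 5, enqueue []
Visit 0, enqueue []

BFS order: [3, 2, 1, 4, 6, 5, 0]


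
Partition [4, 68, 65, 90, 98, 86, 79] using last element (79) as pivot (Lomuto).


Pivot: 79
  4 <= 79: advance i (no swap)
  68 <= 79: advance i (no swap)
  65 <= 79: advance i (no swap)
Place pivot at 3: [4, 68, 65, 79, 98, 86, 90]

Partitioned: [4, 68, 65, 79, 98, 86, 90]


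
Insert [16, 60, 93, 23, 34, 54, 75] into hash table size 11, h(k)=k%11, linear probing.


Insert 16: h=5 -> slot 5
Insert 60: h=5, 1 probes -> slot 6
Insert 93: h=5, 2 probes -> slot 7
Insert 23: h=1 -> slot 1
Insert 34: h=1, 1 probes -> slot 2
Insert 54: h=10 -> slot 10
Insert 75: h=9 -> slot 9

Table: [None, 23, 34, None, None, 16, 60, 93, None, 75, 54]


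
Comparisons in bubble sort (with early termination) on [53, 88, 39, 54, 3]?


Algorithm: bubble sort (with early termination)
Input: [53, 88, 39, 54, 3]
Sorted: [3, 39, 53, 54, 88]

10


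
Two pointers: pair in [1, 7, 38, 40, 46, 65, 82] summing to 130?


lo=0(1)+hi=6(82)=83
lo=1(7)+hi=6(82)=89
lo=2(38)+hi=6(82)=120
lo=3(40)+hi=6(82)=122
lo=4(46)+hi=6(82)=128
lo=5(65)+hi=6(82)=147

No pair found


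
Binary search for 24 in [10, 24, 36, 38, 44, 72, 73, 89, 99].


Step 1: lo=0, hi=8, mid=4, val=44
Step 2: lo=0, hi=3, mid=1, val=24

Found at index 1


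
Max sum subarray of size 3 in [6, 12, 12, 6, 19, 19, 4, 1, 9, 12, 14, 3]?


[0:3]: 30
[1:4]: 30
[2:5]: 37
[3:6]: 44
[4:7]: 42
[5:8]: 24
[6:9]: 14
[7:10]: 22
[8:11]: 35
[9:12]: 29

Max: 44 at [3:6]


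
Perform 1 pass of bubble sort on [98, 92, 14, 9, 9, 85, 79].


Initial: [98, 92, 14, 9, 9, 85, 79]
Pass 1: [92, 14, 9, 9, 85, 79, 98] (6 swaps)

After 1 pass: [92, 14, 9, 9, 85, 79, 98]


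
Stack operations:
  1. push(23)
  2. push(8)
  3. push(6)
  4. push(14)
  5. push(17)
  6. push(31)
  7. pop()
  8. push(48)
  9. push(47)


push(23) -> [23]
push(8) -> [23, 8]
push(6) -> [23, 8, 6]
push(14) -> [23, 8, 6, 14]
push(17) -> [23, 8, 6, 14, 17]
push(31) -> [23, 8, 6, 14, 17, 31]
pop()->31, [23, 8, 6, 14, 17]
push(48) -> [23, 8, 6, 14, 17, 48]
push(47) -> [23, 8, 6, 14, 17, 48, 47]

Final stack: [23, 8, 6, 14, 17, 48, 47]
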